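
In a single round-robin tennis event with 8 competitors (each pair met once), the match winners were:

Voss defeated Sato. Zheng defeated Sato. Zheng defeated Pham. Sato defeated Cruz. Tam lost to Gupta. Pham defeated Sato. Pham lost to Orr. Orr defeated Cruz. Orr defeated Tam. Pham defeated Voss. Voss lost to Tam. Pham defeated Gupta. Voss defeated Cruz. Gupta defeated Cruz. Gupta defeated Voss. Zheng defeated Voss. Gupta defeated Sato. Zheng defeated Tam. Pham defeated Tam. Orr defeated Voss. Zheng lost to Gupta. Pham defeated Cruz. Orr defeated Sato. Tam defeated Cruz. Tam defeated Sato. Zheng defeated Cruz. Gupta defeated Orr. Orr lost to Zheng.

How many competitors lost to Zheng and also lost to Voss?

2

Zheng beat: Cruz, Tam, Sato, Pham, Voss, Orr.
Voss beat: Cruz, Sato.
Both beat: Cruz, Sato — 2.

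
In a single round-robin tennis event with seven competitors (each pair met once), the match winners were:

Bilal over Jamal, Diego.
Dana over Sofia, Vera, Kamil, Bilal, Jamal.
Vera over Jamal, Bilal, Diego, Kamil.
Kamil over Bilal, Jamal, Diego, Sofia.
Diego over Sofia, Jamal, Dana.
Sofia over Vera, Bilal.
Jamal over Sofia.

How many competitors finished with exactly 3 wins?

Win totals: Diego 3, Vera 4, Dana 5, Bilal 2, Sofia 2, Jamal 1, Kamil 4.
Exactly 3: Diego — 1 competitor.

1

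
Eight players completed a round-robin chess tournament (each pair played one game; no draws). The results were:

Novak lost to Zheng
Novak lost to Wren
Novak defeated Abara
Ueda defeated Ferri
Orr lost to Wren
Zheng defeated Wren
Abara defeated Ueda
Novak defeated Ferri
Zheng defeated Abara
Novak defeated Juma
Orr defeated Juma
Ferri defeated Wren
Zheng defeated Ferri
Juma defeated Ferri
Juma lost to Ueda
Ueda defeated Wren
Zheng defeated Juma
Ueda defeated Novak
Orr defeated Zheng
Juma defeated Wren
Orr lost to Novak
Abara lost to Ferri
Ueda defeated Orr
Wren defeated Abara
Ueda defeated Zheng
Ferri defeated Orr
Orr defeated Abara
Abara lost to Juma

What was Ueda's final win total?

Ueda's results: beat Juma, Zheng, Orr, Wren, Ferri, Novak; lost to Abara.
That is 6 wins.

6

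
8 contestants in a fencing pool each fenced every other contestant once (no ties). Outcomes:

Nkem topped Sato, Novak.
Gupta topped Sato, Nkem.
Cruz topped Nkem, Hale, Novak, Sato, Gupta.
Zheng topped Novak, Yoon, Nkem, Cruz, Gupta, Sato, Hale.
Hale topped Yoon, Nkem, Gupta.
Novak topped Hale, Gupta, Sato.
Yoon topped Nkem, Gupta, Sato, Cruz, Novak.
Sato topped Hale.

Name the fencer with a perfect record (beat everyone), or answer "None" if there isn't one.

Zheng has 7 wins out of 7 opponents — a perfect record.

Zheng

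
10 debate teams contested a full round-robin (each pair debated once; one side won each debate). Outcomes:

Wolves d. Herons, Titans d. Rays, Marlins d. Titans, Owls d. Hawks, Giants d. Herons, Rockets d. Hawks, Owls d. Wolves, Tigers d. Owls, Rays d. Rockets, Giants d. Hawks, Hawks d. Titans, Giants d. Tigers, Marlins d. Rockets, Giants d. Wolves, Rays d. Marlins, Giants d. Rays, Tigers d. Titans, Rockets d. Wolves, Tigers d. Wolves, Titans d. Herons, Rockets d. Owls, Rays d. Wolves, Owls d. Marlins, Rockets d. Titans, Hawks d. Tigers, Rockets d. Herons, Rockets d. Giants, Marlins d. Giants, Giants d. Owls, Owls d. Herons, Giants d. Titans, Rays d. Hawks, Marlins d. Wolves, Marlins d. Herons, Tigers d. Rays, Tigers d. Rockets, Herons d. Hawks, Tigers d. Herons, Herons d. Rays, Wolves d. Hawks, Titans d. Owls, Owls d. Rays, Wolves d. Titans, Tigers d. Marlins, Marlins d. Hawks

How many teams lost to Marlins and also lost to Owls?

3

Marlins beat: Giants, Rockets, Wolves, Hawks, Titans, Herons.
Owls beat: Rays, Wolves, Hawks, Herons, Marlins.
Both beat: Wolves, Hawks, Herons — 3.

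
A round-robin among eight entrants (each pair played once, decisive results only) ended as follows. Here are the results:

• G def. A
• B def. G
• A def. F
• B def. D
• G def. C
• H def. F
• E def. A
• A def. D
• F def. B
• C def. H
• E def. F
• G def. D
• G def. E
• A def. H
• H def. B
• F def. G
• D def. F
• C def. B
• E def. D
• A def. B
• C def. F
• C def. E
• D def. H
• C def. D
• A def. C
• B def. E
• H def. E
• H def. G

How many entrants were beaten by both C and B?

C beat: B, D, E, F, H.
B beat: D, E, G.
Both beat: D, E — 2.

2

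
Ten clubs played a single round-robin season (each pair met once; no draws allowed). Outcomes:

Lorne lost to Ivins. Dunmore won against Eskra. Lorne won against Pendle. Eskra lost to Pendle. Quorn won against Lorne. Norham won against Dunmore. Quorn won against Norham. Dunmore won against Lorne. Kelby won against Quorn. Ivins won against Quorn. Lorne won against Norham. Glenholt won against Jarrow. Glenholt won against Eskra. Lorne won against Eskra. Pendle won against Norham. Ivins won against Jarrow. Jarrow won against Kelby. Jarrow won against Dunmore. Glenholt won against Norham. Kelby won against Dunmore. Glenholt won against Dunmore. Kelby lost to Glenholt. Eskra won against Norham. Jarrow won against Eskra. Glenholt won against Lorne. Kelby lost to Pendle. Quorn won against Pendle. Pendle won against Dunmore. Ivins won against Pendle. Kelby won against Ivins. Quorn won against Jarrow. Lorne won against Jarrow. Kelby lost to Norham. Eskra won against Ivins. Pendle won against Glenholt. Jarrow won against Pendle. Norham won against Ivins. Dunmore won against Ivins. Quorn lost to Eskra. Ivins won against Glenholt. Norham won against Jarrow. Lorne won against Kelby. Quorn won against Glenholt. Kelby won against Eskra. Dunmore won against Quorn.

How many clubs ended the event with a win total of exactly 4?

4

Win totals: Kelby 4, Norham 4, Lorne 5, Glenholt 6, Eskra 3, Pendle 5, Quorn 5, Ivins 5, Dunmore 4, Jarrow 4.
Exactly 4: Kelby, Norham, Dunmore, Jarrow — 4 clubs.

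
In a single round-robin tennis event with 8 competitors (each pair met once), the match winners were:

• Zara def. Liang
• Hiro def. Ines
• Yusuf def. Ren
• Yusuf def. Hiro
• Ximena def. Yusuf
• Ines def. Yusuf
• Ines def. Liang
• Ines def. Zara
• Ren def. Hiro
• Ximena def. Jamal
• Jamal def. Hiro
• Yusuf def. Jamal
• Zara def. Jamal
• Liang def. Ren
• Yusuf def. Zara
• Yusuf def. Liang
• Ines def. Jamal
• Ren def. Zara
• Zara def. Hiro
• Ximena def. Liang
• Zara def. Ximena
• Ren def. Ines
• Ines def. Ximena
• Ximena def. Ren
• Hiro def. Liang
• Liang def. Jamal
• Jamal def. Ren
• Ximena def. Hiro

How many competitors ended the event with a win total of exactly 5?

Win totals: Ximena 5, Ren 3, Zara 4, Ines 5, Liang 2, Yusuf 5, Jamal 2, Hiro 2.
Exactly 5: Ximena, Ines, Yusuf — 3 competitors.

3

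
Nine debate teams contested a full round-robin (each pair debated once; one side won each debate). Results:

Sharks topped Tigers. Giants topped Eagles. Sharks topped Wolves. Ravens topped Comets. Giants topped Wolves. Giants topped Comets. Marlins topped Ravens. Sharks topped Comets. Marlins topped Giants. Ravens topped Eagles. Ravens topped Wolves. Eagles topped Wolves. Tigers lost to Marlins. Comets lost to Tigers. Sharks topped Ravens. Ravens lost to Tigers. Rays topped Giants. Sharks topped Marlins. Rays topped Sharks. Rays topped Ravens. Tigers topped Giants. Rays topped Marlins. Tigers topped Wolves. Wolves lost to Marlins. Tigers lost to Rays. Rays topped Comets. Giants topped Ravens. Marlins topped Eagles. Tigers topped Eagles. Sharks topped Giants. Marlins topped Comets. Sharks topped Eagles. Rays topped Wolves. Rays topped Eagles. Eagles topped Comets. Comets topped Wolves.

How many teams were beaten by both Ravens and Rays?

Ravens beat: Eagles, Comets, Wolves.
Rays beat: Marlins, Sharks, Tigers, Ravens, Eagles, Comets, Wolves, Giants.
Both beat: Eagles, Comets, Wolves — 3.

3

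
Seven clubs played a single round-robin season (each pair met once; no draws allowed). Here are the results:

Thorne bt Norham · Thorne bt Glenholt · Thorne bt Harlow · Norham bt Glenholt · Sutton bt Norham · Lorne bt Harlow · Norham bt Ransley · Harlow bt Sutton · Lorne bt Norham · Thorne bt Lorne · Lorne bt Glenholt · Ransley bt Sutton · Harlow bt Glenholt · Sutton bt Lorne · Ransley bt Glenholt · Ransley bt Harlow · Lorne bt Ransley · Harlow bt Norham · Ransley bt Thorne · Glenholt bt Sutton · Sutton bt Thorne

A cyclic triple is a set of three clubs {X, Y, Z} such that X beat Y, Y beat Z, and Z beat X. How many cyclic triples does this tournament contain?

10

Win totals: Norham 2, Sutton 3, Lorne 4, Harlow 3, Glenholt 1, Thorne 4, Ransley 4.
A club with w wins dominates both others in C(w,2) triples; summing gives 1 + 3 + 6 + 3 + 0 + 6 + 6 = 25 transitive triples.
Total triples C(7,3) = 35, so cyclic triples = 35 − 25 = 10.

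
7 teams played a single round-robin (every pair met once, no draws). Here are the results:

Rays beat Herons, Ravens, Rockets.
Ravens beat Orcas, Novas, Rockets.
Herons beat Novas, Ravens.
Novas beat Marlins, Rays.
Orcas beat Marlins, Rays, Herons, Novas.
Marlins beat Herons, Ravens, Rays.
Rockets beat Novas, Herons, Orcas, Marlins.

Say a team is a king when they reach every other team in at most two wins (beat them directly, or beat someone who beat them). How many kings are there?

Orcas reaches everyone (king).
Marlins reaches everyone (king).
Rays reaches everyone (king).
Novas cannot reach Orcas in two steps.
Ravens reaches everyone (king).
Herons reaches everyone (king).
Rockets reaches everyone (king).
Kings: Orcas, Marlins, Rays, Ravens, Herons, Rockets — 6.

6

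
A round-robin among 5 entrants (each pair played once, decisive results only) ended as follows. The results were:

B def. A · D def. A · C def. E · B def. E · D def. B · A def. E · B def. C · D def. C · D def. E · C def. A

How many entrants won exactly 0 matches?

Win totals: A 1, B 3, C 2, D 4, E 0.
Exactly 0: E — 1 entrant.

1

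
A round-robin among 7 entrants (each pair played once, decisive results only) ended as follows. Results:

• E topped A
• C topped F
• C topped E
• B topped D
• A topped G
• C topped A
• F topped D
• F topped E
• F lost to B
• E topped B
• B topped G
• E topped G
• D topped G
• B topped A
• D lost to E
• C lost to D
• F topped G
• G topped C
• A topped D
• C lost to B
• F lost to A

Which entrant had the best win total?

Win totals: A 3, B 5, C 3, D 2, E 4, F 3, G 1.
B leads with 5 wins (next highest: 4).

B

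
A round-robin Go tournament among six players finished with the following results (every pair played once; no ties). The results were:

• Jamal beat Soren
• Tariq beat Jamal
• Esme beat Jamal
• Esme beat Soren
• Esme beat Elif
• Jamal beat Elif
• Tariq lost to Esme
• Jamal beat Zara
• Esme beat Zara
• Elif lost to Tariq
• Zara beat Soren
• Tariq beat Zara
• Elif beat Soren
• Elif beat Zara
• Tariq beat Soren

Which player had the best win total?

Esme

Win totals: Tariq 4, Zara 1, Elif 2, Soren 0, Esme 5, Jamal 3.
Esme leads with 5 wins (next highest: 4).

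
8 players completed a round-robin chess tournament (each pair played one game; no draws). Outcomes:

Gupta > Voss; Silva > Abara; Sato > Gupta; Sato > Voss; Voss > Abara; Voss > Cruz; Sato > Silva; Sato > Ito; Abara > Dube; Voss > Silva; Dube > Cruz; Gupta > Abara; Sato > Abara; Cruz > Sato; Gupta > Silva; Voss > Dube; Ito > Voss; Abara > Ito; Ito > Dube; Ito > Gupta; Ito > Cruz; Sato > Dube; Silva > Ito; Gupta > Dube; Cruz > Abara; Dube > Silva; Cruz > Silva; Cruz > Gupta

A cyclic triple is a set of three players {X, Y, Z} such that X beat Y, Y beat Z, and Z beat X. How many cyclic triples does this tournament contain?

Win totals: Dube 2, Abara 2, Voss 4, Gupta 4, Cruz 4, Sato 6, Ito 4, Silva 2.
A player with w wins dominates both others in C(w,2) triples; summing gives 1 + 1 + 6 + 6 + 6 + 15 + 6 + 1 = 42 transitive triples.
Total triples C(8,3) = 56, so cyclic triples = 56 − 42 = 14.

14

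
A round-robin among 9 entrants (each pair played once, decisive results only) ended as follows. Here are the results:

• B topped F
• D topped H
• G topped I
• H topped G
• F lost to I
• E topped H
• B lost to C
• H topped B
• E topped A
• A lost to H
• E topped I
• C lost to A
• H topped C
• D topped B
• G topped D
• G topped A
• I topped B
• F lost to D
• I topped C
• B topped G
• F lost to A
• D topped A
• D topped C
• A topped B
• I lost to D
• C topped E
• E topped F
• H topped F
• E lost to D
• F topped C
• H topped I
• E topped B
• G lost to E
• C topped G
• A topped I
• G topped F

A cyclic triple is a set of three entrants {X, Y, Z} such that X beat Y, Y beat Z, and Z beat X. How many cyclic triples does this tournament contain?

14

Win totals: A 4, B 2, C 3, D 7, E 6, F 1, G 4, H 6, I 3.
An entrant with w wins dominates both others in C(w,2) triples; summing gives 6 + 1 + 3 + 21 + 15 + 0 + 6 + 15 + 3 = 70 transitive triples.
Total triples C(9,3) = 84, so cyclic triples = 84 − 70 = 14.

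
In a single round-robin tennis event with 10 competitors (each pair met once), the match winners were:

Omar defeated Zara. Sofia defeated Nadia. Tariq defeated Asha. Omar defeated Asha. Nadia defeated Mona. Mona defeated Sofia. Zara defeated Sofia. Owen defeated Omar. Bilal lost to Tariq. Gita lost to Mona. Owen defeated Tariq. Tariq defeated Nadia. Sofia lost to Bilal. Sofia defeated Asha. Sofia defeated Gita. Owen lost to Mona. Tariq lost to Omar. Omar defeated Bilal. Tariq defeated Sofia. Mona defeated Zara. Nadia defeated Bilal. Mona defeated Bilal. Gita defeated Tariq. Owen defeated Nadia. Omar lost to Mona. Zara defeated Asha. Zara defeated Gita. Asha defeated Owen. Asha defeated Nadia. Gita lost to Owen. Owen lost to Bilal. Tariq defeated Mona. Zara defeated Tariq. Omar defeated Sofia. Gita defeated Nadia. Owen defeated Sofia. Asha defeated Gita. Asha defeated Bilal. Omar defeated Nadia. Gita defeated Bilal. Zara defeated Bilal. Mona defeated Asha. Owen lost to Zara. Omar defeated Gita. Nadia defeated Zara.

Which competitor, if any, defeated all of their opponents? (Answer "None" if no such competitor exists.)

None

Highest win total is Omar with 7 (out of 9 possible).
Omar lost to Owen, Mona, so no competitor went undefeated.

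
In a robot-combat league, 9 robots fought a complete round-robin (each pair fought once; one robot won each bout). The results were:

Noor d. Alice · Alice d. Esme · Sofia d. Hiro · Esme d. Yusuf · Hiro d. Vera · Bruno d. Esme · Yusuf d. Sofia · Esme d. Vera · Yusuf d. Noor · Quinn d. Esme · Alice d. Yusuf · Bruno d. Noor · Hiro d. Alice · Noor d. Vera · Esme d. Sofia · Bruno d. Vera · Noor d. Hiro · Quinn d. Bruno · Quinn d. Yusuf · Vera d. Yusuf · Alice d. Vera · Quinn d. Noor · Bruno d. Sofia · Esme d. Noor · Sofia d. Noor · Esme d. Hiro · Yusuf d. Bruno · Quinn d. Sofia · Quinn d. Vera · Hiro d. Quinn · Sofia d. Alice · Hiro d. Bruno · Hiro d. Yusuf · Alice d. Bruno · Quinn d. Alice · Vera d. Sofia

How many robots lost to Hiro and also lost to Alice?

3

Hiro beat: Quinn, Alice, Bruno, Yusuf, Vera.
Alice beat: Bruno, Yusuf, Esme, Vera.
Both beat: Bruno, Yusuf, Vera — 3.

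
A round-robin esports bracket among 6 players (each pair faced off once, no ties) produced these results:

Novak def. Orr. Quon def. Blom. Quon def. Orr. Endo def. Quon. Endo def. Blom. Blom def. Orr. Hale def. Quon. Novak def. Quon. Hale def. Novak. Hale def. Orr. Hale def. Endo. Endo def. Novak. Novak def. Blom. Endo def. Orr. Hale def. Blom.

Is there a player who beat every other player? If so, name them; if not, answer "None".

Hale

Hale has 5 wins out of 5 opponents — a perfect record.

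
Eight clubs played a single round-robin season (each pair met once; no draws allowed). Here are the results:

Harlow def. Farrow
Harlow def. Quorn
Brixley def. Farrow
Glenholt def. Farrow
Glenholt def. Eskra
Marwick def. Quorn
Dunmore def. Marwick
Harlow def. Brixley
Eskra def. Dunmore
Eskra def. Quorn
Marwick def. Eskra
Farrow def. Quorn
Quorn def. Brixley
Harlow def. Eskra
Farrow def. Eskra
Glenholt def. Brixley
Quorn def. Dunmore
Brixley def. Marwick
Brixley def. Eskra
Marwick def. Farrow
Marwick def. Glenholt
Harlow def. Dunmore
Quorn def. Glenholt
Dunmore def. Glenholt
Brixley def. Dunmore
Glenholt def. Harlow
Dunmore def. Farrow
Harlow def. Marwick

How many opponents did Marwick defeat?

4

Marwick's results: beat Quorn, Farrow, Glenholt, Eskra; lost to Harlow, Brixley, Dunmore.
That is 4 wins.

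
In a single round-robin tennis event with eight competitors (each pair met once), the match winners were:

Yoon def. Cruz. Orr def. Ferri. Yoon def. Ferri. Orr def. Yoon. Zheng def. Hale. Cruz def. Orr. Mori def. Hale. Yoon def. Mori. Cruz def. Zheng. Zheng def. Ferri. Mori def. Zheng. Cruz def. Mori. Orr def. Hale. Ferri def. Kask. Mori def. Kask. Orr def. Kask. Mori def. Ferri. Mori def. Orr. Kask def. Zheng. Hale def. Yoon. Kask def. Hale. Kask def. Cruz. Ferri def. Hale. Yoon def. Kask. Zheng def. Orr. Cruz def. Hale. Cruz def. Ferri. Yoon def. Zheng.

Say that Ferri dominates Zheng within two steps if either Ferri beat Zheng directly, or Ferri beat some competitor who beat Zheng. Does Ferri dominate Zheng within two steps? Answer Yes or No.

Yes

Ferri did not beat Zheng directly.
Ferri beat Kask, Hale. Of those, Kask beat Zheng.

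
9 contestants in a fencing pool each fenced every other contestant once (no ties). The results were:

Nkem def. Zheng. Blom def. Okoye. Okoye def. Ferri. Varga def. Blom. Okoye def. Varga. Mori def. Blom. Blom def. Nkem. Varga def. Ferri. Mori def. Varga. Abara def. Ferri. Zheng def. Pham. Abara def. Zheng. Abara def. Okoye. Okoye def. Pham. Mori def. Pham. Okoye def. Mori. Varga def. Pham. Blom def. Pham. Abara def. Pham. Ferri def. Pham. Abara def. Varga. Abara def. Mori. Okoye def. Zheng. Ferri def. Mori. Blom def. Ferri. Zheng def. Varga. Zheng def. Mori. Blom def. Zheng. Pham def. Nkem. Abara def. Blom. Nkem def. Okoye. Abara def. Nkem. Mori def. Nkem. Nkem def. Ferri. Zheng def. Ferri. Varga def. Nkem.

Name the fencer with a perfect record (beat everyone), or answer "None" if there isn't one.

Abara has 8 wins out of 8 opponents — a perfect record.

Abara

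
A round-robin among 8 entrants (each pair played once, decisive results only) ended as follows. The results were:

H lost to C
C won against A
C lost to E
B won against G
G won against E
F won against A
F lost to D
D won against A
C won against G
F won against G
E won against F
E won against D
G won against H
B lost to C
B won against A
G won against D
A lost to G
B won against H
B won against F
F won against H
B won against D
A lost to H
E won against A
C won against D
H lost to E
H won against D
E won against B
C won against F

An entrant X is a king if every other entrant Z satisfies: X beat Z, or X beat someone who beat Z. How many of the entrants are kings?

A cannot reach B, C, D, E, F, G, H in two steps.
B cannot reach C in two steps.
C reaches everyone (king).
D cannot reach B, C, E in two steps.
E reaches everyone (king).
F cannot reach B, C in two steps.
G reaches everyone (king).
H cannot reach B, C, E, G in two steps.
Kings: C, E, G — 3.

3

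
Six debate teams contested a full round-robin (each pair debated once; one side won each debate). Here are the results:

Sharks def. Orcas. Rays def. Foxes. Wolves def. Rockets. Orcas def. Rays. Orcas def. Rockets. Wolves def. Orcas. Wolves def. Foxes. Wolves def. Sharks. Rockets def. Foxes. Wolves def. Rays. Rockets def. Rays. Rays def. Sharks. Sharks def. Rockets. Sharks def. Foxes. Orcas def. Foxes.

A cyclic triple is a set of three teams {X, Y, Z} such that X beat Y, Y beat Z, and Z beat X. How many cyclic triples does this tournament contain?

Win totals: Rockets 2, Wolves 5, Rays 2, Sharks 3, Foxes 0, Orcas 3.
A team with w wins dominates both others in C(w,2) triples; summing gives 1 + 10 + 1 + 3 + 0 + 3 = 18 transitive triples.
Total triples C(6,3) = 20, so cyclic triples = 20 − 18 = 2.

2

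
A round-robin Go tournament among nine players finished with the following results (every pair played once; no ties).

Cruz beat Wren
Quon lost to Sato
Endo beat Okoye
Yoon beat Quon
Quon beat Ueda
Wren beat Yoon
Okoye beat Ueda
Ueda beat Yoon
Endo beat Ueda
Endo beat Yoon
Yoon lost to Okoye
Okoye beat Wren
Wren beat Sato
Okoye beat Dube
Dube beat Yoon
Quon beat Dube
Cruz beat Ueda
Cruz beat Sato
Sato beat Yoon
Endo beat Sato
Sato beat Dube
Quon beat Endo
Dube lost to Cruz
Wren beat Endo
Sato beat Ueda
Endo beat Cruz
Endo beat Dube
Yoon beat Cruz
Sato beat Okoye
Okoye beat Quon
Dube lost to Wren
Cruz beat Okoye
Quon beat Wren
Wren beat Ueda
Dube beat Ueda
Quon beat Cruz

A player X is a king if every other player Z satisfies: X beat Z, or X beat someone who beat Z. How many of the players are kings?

Quon reaches everyone (king).
Okoye reaches everyone (king).
Yoon reaches everyone (king).
Sato reaches everyone (king).
Dube cannot reach Okoye, Sato, Endo, Wren in two steps.
Endo reaches everyone (king).
Wren reaches everyone (king).
Cruz reaches everyone (king).
Ueda cannot reach Okoye, Sato, Dube, Endo, Wren in two steps.
Kings: Quon, Okoye, Yoon, Sato, Endo, Wren, Cruz — 7.

7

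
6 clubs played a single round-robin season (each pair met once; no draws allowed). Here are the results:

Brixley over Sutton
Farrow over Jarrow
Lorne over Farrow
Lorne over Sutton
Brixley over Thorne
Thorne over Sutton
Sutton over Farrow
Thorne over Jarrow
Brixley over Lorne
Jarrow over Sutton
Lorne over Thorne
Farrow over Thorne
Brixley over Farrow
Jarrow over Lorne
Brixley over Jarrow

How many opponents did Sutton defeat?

Sutton's results: beat Farrow; lost to Brixley, Jarrow, Lorne, Thorne.
That is 1 win.

1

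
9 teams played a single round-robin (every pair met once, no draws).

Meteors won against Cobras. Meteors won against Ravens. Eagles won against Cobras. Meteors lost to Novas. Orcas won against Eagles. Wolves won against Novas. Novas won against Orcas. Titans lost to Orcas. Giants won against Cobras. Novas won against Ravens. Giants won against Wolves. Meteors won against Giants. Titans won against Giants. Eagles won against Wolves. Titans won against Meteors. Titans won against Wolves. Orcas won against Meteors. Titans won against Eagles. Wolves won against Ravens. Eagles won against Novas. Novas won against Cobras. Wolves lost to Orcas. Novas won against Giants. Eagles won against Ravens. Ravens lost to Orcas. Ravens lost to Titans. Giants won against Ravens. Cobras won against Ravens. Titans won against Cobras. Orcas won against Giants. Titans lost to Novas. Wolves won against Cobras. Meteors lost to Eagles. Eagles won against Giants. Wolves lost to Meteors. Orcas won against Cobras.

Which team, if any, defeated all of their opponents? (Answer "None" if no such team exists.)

None

Highest win total is Orcas with 7 (out of 8 possible).
Orcas lost to Novas, so no team went undefeated.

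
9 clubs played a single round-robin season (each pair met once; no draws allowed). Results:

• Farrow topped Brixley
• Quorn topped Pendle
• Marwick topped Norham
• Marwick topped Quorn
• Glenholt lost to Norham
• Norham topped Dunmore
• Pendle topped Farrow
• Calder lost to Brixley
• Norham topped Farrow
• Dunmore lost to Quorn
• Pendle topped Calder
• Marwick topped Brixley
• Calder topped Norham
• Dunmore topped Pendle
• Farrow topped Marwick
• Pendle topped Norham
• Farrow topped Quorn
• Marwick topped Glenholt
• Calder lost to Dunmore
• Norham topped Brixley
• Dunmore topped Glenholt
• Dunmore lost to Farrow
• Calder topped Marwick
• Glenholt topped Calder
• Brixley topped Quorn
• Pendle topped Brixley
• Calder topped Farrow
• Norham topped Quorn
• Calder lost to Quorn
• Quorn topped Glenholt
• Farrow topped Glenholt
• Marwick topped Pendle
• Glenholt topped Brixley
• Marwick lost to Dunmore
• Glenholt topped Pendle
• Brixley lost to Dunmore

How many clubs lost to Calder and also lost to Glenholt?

Calder beat: Farrow, Marwick, Norham.
Glenholt beat: Pendle, Calder, Brixley.
No one was beaten by both.

0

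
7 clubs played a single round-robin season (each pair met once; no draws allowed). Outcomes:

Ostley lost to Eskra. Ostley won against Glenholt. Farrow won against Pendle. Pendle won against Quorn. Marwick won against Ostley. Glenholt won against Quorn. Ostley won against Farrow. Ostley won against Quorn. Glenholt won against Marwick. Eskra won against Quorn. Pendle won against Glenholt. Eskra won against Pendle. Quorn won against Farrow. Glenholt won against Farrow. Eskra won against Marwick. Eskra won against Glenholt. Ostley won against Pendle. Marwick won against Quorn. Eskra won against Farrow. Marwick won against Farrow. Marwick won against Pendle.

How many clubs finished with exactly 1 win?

Win totals: Glenholt 3, Quorn 1, Marwick 4, Farrow 1, Eskra 6, Pendle 2, Ostley 4.
Exactly 1: Quorn, Farrow — 2 clubs.

2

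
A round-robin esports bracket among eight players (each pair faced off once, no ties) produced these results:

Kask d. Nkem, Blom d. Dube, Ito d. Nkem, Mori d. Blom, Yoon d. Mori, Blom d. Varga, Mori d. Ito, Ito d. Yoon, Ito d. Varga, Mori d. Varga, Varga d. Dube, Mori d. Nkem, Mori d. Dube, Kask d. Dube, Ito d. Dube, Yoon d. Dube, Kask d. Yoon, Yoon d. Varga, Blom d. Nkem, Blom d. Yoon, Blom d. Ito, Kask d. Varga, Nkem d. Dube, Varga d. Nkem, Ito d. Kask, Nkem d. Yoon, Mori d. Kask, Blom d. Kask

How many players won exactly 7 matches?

Win totals: Nkem 2, Blom 6, Ito 5, Mori 6, Dube 0, Yoon 3, Varga 2, Kask 4.
No player has exactly 7 wins.

0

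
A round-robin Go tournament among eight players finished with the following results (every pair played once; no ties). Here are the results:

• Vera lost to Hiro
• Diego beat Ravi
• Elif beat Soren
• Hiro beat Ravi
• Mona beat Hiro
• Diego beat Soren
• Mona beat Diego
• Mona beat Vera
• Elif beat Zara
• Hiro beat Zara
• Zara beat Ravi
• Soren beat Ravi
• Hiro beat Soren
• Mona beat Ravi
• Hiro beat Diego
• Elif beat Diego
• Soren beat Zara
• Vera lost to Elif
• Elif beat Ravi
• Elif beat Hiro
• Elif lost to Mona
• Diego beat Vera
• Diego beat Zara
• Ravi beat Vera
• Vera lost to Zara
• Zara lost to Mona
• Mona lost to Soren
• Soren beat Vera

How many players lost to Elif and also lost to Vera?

Elif beat: Ravi, Soren, Vera, Zara, Diego, Hiro.
Vera beat: no one.
No one was beaten by both.

0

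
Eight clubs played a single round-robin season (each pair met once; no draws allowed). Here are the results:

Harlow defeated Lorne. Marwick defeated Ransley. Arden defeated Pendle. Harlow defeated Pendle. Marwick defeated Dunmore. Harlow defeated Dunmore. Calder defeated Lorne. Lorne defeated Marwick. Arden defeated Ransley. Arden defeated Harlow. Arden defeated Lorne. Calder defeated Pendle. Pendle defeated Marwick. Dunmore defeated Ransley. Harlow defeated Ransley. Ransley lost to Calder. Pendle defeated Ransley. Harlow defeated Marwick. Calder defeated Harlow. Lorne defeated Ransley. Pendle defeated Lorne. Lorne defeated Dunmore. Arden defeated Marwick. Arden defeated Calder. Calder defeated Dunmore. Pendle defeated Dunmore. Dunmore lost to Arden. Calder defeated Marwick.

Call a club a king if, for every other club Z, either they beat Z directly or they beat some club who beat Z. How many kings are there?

Marwick cannot reach Harlow, Pendle, Lorne, Calder, Arden in two steps.
Harlow cannot reach Calder, Arden in two steps.
Ransley cannot reach Marwick, Harlow, Pendle, Dunmore, Lorne, Calder, Arden in two steps.
Pendle cannot reach Harlow, Calder, Arden in two steps.
Dunmore cannot reach Marwick, Harlow, Pendle, Lorne, Calder, Arden in two steps.
Lorne cannot reach Harlow, Pendle, Calder, Arden in two steps.
Calder cannot reach Arden in two steps.
Arden reaches everyone (king).
Kings: Arden — 1.

1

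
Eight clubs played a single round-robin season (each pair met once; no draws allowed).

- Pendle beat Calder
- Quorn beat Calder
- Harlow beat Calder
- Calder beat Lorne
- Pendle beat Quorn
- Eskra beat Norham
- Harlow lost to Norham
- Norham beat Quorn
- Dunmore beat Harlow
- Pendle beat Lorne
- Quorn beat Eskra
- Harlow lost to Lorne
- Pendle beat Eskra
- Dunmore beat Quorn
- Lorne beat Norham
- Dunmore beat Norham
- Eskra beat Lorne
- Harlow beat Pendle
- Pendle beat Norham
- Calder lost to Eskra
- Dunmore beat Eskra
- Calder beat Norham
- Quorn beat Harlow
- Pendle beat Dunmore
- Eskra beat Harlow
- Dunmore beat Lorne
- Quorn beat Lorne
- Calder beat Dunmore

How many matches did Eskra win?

Eskra's results: beat Lorne, Calder, Harlow, Norham; lost to Dunmore, Pendle, Quorn.
That is 4 wins.

4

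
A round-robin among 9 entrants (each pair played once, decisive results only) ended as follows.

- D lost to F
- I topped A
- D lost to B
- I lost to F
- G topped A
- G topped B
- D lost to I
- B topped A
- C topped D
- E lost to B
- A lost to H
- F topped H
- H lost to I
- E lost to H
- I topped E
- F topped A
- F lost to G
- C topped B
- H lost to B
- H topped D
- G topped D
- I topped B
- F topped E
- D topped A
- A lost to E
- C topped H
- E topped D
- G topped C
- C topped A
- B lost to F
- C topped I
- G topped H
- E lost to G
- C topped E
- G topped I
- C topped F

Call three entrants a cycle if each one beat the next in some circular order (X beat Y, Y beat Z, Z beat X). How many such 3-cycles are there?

Win totals: A 0, B 4, C 7, D 1, E 2, F 6, G 8, H 3, I 5.
An entrant with w wins dominates both others in C(w,2) triples; summing gives 0 + 6 + 21 + 0 + 1 + 15 + 28 + 3 + 10 = 84 transitive triples.
Total triples C(9,3) = 84, so cyclic triples = 84 − 84 = 0.

0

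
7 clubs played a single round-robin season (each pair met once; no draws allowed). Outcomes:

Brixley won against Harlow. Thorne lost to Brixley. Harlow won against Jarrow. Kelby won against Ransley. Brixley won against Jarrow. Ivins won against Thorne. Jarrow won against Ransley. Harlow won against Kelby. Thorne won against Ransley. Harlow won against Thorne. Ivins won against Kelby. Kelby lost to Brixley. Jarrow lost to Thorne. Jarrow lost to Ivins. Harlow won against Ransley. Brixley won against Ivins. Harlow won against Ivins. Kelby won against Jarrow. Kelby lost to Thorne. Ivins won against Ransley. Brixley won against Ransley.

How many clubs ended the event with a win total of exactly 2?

Win totals: Thorne 3, Brixley 6, Jarrow 1, Ransley 0, Harlow 5, Ivins 4, Kelby 2.
Exactly 2: Kelby — 1 club.

1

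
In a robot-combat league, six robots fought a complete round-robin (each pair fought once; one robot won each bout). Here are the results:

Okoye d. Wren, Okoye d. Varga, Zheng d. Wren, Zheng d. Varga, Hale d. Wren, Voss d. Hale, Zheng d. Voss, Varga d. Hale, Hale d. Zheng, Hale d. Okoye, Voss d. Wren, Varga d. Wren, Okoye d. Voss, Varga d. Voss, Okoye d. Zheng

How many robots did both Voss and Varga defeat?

2

Voss beat: Hale, Wren.
Varga beat: Hale, Wren, Voss.
Both beat: Hale, Wren — 2.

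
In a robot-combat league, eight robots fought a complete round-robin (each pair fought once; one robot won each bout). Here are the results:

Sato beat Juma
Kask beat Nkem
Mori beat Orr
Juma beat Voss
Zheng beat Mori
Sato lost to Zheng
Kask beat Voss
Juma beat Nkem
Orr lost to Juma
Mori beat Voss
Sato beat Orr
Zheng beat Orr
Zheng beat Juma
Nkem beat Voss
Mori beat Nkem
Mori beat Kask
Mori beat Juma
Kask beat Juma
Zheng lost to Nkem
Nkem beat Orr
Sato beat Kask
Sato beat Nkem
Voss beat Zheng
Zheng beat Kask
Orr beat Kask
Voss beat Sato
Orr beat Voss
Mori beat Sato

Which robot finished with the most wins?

Mori

Win totals: Sato 4, Juma 3, Kask 3, Zheng 5, Nkem 3, Voss 2, Mori 6, Orr 2.
Mori leads with 6 wins (next highest: 5).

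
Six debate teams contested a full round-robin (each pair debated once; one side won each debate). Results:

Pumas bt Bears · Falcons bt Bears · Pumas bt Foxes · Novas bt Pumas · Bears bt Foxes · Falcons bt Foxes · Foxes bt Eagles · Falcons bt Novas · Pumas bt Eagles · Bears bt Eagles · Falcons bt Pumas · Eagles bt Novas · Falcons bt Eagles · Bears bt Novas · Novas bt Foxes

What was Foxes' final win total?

Foxes' results: beat Eagles; lost to Novas, Pumas, Bears, Falcons.
That is 1 win.

1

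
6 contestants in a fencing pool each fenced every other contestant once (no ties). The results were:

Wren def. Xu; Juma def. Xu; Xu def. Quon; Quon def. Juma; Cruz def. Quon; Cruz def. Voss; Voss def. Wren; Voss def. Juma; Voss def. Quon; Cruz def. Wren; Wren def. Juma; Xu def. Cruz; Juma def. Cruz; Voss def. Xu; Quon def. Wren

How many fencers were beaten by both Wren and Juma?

1

Wren beat: Juma, Xu.
Juma beat: Xu, Cruz.
Both beat: Xu — 1.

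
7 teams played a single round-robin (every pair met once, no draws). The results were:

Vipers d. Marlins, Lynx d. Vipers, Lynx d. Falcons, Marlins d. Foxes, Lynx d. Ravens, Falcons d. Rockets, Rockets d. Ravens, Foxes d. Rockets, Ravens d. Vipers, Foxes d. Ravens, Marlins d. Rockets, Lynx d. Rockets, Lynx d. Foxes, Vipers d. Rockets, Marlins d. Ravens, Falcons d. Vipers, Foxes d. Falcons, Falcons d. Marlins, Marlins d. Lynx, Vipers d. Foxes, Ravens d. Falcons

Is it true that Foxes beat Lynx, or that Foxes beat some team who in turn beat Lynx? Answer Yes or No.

Foxes did not beat Lynx directly.
Foxes beat Ravens, Rockets, Falcons, but each of them lost to Lynx. No two-step path.

No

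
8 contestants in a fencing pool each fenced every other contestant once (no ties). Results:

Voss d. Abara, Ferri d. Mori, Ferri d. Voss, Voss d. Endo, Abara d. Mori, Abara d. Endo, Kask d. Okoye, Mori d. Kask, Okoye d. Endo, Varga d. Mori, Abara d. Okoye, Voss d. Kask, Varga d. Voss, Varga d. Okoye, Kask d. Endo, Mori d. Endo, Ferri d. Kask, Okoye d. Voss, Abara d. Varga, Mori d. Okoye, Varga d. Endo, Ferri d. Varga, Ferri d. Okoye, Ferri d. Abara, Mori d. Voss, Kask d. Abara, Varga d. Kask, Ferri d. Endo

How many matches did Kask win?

3

Kask's results: beat Abara, Okoye, Endo; lost to Mori, Ferri, Varga, Voss.
That is 3 wins.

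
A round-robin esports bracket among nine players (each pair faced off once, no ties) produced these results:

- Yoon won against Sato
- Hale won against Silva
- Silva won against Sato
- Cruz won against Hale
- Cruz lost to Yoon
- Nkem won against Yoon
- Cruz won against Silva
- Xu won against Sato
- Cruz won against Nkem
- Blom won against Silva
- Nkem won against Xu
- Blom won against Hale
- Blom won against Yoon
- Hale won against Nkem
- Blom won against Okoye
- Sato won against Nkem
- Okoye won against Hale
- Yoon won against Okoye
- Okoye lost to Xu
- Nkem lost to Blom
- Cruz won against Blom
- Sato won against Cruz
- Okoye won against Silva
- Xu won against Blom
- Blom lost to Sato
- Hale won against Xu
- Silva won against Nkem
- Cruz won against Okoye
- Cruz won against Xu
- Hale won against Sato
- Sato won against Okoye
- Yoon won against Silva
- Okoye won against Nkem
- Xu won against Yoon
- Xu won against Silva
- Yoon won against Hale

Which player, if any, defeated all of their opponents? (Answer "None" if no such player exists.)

None

Highest win total is Cruz with 6 (out of 8 possible).
Cruz lost to Yoon, Sato, so no player went undefeated.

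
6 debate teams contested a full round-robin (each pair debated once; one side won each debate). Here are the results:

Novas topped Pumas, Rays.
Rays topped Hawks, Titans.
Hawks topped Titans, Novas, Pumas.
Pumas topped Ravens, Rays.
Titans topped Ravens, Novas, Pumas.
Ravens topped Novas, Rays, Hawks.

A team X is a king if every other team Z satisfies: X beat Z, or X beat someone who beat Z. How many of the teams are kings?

Titans reaches everyone (king).
Rays reaches everyone (king).
Hawks reaches everyone (king).
Pumas reaches everyone (king).
Novas reaches everyone (king).
Ravens reaches everyone (king).
Kings: Titans, Rays, Hawks, Pumas, Novas, Ravens — 6.

6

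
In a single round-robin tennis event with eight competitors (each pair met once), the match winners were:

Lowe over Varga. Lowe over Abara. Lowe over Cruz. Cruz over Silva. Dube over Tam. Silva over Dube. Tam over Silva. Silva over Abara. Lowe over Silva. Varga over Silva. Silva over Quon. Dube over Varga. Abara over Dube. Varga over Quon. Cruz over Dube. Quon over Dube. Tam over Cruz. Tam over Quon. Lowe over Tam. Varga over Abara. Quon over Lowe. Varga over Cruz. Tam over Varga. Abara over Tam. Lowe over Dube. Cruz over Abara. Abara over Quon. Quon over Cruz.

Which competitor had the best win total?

Lowe

Win totals: Quon 3, Silva 3, Abara 3, Varga 4, Dube 2, Tam 4, Lowe 6, Cruz 3.
Lowe leads with 6 wins (next highest: 4).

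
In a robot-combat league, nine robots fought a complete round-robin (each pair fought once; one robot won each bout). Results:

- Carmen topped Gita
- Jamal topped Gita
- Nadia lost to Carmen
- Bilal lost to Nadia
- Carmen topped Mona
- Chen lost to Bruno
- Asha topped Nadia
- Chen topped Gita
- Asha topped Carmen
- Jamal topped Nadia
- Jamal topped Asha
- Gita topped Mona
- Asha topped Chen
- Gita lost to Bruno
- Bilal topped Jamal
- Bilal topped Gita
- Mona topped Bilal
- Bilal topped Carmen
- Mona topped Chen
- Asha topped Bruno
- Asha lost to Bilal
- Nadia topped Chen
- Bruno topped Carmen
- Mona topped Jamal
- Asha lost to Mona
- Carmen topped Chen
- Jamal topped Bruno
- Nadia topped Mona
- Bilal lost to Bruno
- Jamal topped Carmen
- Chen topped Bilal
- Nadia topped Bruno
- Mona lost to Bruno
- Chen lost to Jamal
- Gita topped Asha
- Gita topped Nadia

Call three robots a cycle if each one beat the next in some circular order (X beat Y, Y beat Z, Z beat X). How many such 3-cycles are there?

25

Win totals: Asha 4, Jamal 6, Gita 3, Mona 4, Chen 2, Carmen 4, Nadia 4, Bilal 4, Bruno 5.
A robot with w wins dominates both others in C(w,2) triples; summing gives 6 + 15 + 3 + 6 + 1 + 6 + 6 + 6 + 10 = 59 transitive triples.
Total triples C(9,3) = 84, so cyclic triples = 84 − 59 = 25.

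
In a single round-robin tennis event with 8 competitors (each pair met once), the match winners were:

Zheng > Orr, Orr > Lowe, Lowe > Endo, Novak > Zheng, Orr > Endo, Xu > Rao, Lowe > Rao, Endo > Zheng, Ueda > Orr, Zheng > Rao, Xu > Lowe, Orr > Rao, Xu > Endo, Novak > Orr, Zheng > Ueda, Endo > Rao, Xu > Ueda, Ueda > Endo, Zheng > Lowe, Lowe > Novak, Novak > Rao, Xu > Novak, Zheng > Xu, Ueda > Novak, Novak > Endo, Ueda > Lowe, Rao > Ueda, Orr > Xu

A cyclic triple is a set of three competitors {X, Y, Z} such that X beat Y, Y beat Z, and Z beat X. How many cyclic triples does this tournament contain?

Win totals: Lowe 3, Novak 4, Xu 5, Endo 2, Zheng 5, Rao 1, Orr 4, Ueda 4.
A competitor with w wins dominates both others in C(w,2) triples; summing gives 3 + 6 + 10 + 1 + 10 + 0 + 6 + 6 = 42 transitive triples.
Total triples C(8,3) = 56, so cyclic triples = 56 − 42 = 14.

14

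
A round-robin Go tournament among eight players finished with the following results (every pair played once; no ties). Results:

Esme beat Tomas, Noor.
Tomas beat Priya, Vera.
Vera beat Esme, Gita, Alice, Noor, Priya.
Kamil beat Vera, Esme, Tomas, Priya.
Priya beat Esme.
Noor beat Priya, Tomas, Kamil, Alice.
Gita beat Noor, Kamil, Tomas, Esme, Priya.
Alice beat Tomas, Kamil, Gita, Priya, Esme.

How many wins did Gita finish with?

5

Gita's results: beat Kamil, Noor, Priya, Tomas, Esme; lost to Vera, Alice.
That is 5 wins.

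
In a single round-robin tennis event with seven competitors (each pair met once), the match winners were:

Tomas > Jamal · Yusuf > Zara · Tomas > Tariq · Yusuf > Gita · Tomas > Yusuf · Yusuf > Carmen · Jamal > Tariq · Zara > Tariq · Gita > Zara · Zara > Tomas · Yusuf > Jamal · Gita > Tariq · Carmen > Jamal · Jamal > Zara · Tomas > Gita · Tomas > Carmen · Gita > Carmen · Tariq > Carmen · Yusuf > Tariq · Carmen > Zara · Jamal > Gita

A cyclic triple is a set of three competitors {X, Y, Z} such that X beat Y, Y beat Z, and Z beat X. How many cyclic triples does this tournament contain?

7

Win totals: Yusuf 5, Tomas 5, Carmen 2, Gita 3, Zara 2, Tariq 1, Jamal 3.
A competitor with w wins dominates both others in C(w,2) triples; summing gives 10 + 10 + 1 + 3 + 1 + 0 + 3 = 28 transitive triples.
Total triples C(7,3) = 35, so cyclic triples = 35 − 28 = 7.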